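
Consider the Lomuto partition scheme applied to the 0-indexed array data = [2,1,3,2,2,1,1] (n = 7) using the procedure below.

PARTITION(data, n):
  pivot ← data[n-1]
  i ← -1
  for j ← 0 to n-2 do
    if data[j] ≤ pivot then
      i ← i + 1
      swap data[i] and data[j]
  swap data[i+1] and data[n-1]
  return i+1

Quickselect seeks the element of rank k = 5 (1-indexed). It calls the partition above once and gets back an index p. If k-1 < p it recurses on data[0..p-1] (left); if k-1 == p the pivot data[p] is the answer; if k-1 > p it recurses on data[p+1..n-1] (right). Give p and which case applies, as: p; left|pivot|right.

pivot=1, i=-1
j=0: 2>1, skip
j=1: 1≤1, i=0, swap(0,1) ⇒ [1,2,3,2,2,1,1]
j=2: 3>1, skip
j=3: 2>1, skip
j=4: 2>1, skip
j=5: 1≤1, i=1, swap(1,5) ⇒ [1,1,3,2,2,2,1]
swap(2,6) ⇒ [1,1,1,2,2,2,3]; return 2
p = 2; k-1 = 4 > 2 ⇒ right

2; right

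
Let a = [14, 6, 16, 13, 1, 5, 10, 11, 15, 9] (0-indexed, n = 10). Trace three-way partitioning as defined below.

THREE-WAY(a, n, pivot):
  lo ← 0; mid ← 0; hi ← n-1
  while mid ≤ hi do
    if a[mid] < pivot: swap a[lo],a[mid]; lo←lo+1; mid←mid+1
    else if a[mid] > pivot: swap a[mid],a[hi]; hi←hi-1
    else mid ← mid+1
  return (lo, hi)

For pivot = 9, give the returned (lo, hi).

pivot = 9; lo=0, mid=0, hi=9
a[mid]=14>9: swap a[0],a[9]; hi=8 → [9, 6, 16, 13, 1, 5, 10, 11, 15, 14]
a[mid]=9=9: mid=1
a[mid]=6<9: swap a[0],a[1]; lo=1,mid=2 → [6, 9, 16, 13, 1, 5, 10, 11, 15, 14]
a[mid]=16>9: swap a[2],a[8]; hi=7 → [6, 9, 15, 13, 1, 5, 10, 11, 16, 14]
a[mid]=15>9: swap a[2],a[7]; hi=6 → [6, 9, 11, 13, 1, 5, 10, 15, 16, 14]
a[mid]=11>9: swap a[2],a[6]; hi=5 → [6, 9, 10, 13, 1, 5, 11, 15, 16, 14]
a[mid]=10>9: swap a[2],a[5]; hi=4 → [6, 9, 5, 13, 1, 10, 11, 15, 16, 14]
a[mid]=5<9: swap a[1],a[2]; lo=2,mid=3 → [6, 5, 9, 13, 1, 10, 11, 15, 16, 14]
a[mid]=13>9: swap a[3],a[4]; hi=3 → [6, 5, 9, 1, 13, 10, 11, 15, 16, 14]
a[mid]=1<9: swap a[2],a[3]; lo=3,mid=4 → [6, 5, 1, 9, 13, 10, 11, 15, 16, 14]
end: lo=3, hi=3; a = [6, 5, 1, 9, 13, 10, 11, 15, 16, 14]

(3, 3)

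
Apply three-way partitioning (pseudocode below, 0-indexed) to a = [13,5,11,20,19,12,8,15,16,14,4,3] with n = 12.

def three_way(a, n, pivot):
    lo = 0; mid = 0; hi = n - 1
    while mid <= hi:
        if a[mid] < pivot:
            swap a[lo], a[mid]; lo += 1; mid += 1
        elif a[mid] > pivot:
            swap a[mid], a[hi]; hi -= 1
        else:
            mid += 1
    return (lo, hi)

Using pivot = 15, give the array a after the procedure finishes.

lo=0 mid=0 hi=11
13<15: swap(0,0), lo=1 mid=1 ⇒ [13,5,11,20,19,12,8,15,16,14,4,3]
5<15: swap(1,1), lo=2 mid=2 ⇒ [13,5,11,20,19,12,8,15,16,14,4,3]
11<15: swap(2,2), lo=3 mid=3 ⇒ [13,5,11,20,19,12,8,15,16,14,4,3]
20>15: swap(3,11), hi=10 ⇒ [13,5,11,3,19,12,8,15,16,14,4,20]
3<15: swap(3,3), lo=4 mid=4 ⇒ [13,5,11,3,19,12,8,15,16,14,4,20]
19>15: swap(4,10), hi=9 ⇒ [13,5,11,3,4,12,8,15,16,14,19,20]
4<15: swap(4,4), lo=5 mid=5 ⇒ [13,5,11,3,4,12,8,15,16,14,19,20]
12<15: swap(5,5), lo=6 mid=6 ⇒ [13,5,11,3,4,12,8,15,16,14,19,20]
8<15: swap(6,6), lo=7 mid=7 ⇒ [13,5,11,3,4,12,8,15,16,14,19,20]
15=15: mid=8
16>15: swap(8,9), hi=8 ⇒ [13,5,11,3,4,12,8,15,14,16,19,20]
14<15: swap(7,8), lo=8 mid=9 ⇒ [13,5,11,3,4,12,8,14,15,16,19,20]
done. lo=8 hi=8; a=[13,5,11,3,4,12,8,14,15,16,19,20]

[13,5,11,3,4,12,8,14,15,16,19,20]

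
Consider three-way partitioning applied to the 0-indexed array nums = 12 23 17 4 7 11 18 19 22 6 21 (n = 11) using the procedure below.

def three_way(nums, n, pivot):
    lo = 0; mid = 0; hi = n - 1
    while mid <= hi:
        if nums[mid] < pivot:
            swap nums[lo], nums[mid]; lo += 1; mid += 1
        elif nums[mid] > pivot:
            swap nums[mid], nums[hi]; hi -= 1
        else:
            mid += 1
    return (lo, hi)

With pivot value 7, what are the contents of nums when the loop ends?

lo=0 mid=0 hi=10
12>7: swap(0,10), hi=9 ⇒ 21 23 17 4 7 11 18 19 22 6 12
21>7: swap(0,9), hi=8 ⇒ 6 23 17 4 7 11 18 19 22 21 12
6<7: swap(0,0), lo=1 mid=1 ⇒ 6 23 17 4 7 11 18 19 22 21 12
23>7: swap(1,8), hi=7 ⇒ 6 22 17 4 7 11 18 19 23 21 12
22>7: swap(1,7), hi=6 ⇒ 6 19 17 4 7 11 18 22 23 21 12
19>7: swap(1,6), hi=5 ⇒ 6 18 17 4 7 11 19 22 23 21 12
18>7: swap(1,5), hi=4 ⇒ 6 11 17 4 7 18 19 22 23 21 12
11>7: swap(1,4), hi=3 ⇒ 6 7 17 4 11 18 19 22 23 21 12
7=7: mid=2
17>7: swap(2,3), hi=2 ⇒ 6 7 4 17 11 18 19 22 23 21 12
4<7: swap(1,2), lo=2 mid=3 ⇒ 6 4 7 17 11 18 19 22 23 21 12
done. lo=2 hi=2; nums=6 4 7 17 11 18 19 22 23 21 12

6 4 7 17 11 18 19 22 23 21 12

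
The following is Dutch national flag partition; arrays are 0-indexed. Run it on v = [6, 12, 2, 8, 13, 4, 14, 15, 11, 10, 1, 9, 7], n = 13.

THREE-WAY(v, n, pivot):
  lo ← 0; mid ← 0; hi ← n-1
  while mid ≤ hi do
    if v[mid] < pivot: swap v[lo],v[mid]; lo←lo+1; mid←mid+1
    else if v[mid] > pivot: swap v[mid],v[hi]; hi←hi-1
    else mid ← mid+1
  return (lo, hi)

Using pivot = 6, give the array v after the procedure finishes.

pivot = 6; lo=0, mid=0, hi=12
v[mid]=6=6: mid=1
v[mid]=12>6: swap v[1],v[12]; hi=11 → [6, 7, 2, 8, 13, 4, 14, 15, 11, 10, 1, 9, 12]
v[mid]=7>6: swap v[1],v[11]; hi=10 → [6, 9, 2, 8, 13, 4, 14, 15, 11, 10, 1, 7, 12]
v[mid]=9>6: swap v[1],v[10]; hi=9 → [6, 1, 2, 8, 13, 4, 14, 15, 11, 10, 9, 7, 12]
v[mid]=1<6: swap v[0],v[1]; lo=1,mid=2 → [1, 6, 2, 8, 13, 4, 14, 15, 11, 10, 9, 7, 12]
v[mid]=2<6: swap v[1],v[2]; lo=2,mid=3 → [1, 2, 6, 8, 13, 4, 14, 15, 11, 10, 9, 7, 12]
v[mid]=8>6: swap v[3],v[9]; hi=8 → [1, 2, 6, 10, 13, 4, 14, 15, 11, 8, 9, 7, 12]
v[mid]=10>6: swap v[3],v[8]; hi=7 → [1, 2, 6, 11, 13, 4, 14, 15, 10, 8, 9, 7, 12]
v[mid]=11>6: swap v[3],v[7]; hi=6 → [1, 2, 6, 15, 13, 4, 14, 11, 10, 8, 9, 7, 12]
v[mid]=15>6: swap v[3],v[6]; hi=5 → [1, 2, 6, 14, 13, 4, 15, 11, 10, 8, 9, 7, 12]
v[mid]=14>6: swap v[3],v[5]; hi=4 → [1, 2, 6, 4, 13, 14, 15, 11, 10, 8, 9, 7, 12]
v[mid]=4<6: swap v[2],v[3]; lo=3,mid=4 → [1, 2, 4, 6, 13, 14, 15, 11, 10, 8, 9, 7, 12]
v[mid]=13>6: swap v[4],v[4]; hi=3 → [1, 2, 4, 6, 13, 14, 15, 11, 10, 8, 9, 7, 12]
end: lo=3, hi=3; v = [1, 2, 4, 6, 13, 14, 15, 11, 10, 8, 9, 7, 12]

[1, 2, 4, 6, 13, 14, 15, 11, 10, 8, 9, 7, 12]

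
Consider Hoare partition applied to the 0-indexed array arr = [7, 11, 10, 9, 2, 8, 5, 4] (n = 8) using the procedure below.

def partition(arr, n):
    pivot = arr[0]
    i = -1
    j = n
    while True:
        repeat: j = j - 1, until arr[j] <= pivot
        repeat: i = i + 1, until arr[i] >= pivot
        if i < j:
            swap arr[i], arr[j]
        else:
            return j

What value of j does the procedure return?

pivot=7
j stops at 7 (4), i stops at 0 (7); swap ⇒ [4, 11, 10, 9, 2, 8, 5, 7]
j stops at 6 (5), i stops at 1 (11); swap ⇒ [4, 5, 10, 9, 2, 8, 11, 7]
j stops at 4 (2), i stops at 2 (10); swap ⇒ [4, 5, 2, 9, 10, 8, 11, 7]
j stops at 2, i stops at 3; i≥j ⇒ return 2. arr=[4, 5, 2, 9, 10, 8, 11, 7]

2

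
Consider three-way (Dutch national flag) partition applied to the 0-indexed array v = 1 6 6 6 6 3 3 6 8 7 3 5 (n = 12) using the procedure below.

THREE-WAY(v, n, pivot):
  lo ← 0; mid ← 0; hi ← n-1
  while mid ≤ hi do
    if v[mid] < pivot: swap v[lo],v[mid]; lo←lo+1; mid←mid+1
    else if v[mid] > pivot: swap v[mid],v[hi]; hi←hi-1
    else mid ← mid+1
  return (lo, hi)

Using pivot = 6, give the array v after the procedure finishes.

pivot = 6; lo=0, mid=0, hi=11
v[mid]=1<6: swap v[0],v[0]; lo=1,mid=1 → 1 6 6 6 6 3 3 6 8 7 3 5
v[mid]=6=6: mid=2
v[mid]=6=6: mid=3
v[mid]=6=6: mid=4
v[mid]=6=6: mid=5
v[mid]=3<6: swap v[1],v[5]; lo=2,mid=6 → 1 3 6 6 6 6 3 6 8 7 3 5
v[mid]=3<6: swap v[2],v[6]; lo=3,mid=7 → 1 3 3 6 6 6 6 6 8 7 3 5
v[mid]=6=6: mid=8
v[mid]=8>6: swap v[8],v[11]; hi=10 → 1 3 3 6 6 6 6 6 5 7 3 8
v[mid]=5<6: swap v[3],v[8]; lo=4,mid=9 → 1 3 3 5 6 6 6 6 6 7 3 8
v[mid]=7>6: swap v[9],v[10]; hi=9 → 1 3 3 5 6 6 6 6 6 3 7 8
v[mid]=3<6: swap v[4],v[9]; lo=5,mid=10 → 1 3 3 5 3 6 6 6 6 6 7 8
end: lo=5, hi=9; v = 1 3 3 5 3 6 6 6 6 6 7 8

1 3 3 5 3 6 6 6 6 6 7 8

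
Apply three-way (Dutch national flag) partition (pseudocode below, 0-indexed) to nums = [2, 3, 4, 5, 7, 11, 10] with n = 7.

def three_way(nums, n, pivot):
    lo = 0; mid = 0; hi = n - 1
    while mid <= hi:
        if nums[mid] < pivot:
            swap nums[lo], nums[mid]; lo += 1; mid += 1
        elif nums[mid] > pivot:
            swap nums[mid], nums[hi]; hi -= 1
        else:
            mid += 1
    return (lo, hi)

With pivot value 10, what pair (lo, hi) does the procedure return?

(5, 5)

lo=0 mid=0 hi=6
2<10: swap(0,0), lo=1 mid=1 ⇒ [2, 3, 4, 5, 7, 11, 10]
3<10: swap(1,1), lo=2 mid=2 ⇒ [2, 3, 4, 5, 7, 11, 10]
4<10: swap(2,2), lo=3 mid=3 ⇒ [2, 3, 4, 5, 7, 11, 10]
5<10: swap(3,3), lo=4 mid=4 ⇒ [2, 3, 4, 5, 7, 11, 10]
7<10: swap(4,4), lo=5 mid=5 ⇒ [2, 3, 4, 5, 7, 11, 10]
11>10: swap(5,6), hi=5 ⇒ [2, 3, 4, 5, 7, 10, 11]
10=10: mid=6
done. lo=5 hi=5; nums=[2, 3, 4, 5, 7, 10, 11]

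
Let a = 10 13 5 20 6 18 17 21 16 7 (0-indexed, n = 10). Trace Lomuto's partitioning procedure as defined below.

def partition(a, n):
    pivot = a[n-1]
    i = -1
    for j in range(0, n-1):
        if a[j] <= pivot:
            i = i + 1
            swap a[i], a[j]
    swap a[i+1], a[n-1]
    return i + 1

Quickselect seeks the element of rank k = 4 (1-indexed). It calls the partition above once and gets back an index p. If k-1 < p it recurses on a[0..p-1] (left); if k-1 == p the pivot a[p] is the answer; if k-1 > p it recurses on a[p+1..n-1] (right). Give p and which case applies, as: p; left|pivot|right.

pivot = a[9] = 7; i = -1
j=0: a[0]=10 > 7 → no swap
j=1: a[1]=13 > 7 → no swap
j=2: a[2]=5 ≤ 7 → i=0, swap a[0],a[2] → 5 13 10 20 6 18 17 21 16 7
j=3: a[3]=20 > 7 → no swap
j=4: a[4]=6 ≤ 7 → i=1, swap a[1],a[4] → 5 6 10 20 13 18 17 21 16 7
j=5: a[5]=18 > 7 → no swap
j=6: a[6]=17 > 7 → no swap
j=7: a[7]=21 > 7 → no swap
j=8: a[8]=16 > 7 → no swap
final swap a[2],a[9] → 5 6 7 20 13 18 17 21 16 10; return 2
p = 2; k-1 = 3 > 2 ⇒ right

2; right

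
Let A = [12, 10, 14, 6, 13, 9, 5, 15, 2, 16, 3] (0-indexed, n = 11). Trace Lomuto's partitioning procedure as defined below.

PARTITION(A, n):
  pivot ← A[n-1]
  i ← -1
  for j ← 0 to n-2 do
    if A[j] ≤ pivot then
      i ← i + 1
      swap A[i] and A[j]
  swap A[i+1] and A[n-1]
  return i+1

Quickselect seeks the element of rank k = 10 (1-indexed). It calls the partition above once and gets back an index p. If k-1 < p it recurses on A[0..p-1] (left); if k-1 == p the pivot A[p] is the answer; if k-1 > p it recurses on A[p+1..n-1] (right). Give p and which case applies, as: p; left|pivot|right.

pivot=3, i=-1
j=0: 12>3, skip
j=1: 10>3, skip
j=2: 14>3, skip
j=3: 6>3, skip
j=4: 13>3, skip
j=5: 9>3, skip
j=6: 5>3, skip
j=7: 15>3, skip
j=8: 2≤3, i=0, swap(0,8) ⇒ [2, 10, 14, 6, 13, 9, 5, 15, 12, 16, 3]
j=9: 16>3, skip
swap(1,10) ⇒ [2, 3, 14, 6, 13, 9, 5, 15, 12, 16, 10]; return 1
p = 1; k-1 = 9 > 1 ⇒ right

1; right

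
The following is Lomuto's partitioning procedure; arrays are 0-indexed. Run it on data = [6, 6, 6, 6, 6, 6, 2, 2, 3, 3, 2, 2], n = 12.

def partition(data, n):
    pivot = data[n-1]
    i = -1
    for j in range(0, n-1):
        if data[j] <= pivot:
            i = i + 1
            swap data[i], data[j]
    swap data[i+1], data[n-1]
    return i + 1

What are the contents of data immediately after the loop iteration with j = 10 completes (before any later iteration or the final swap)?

pivot = data[11] = 2; i = -1
j=0: data[0]=6 > 2 → no swap
j=1: data[1]=6 > 2 → no swap
j=2: data[2]=6 > 2 → no swap
j=3: data[3]=6 > 2 → no swap
j=4: data[4]=6 > 2 → no swap
j=5: data[5]=6 > 2 → no swap
j=6: data[6]=2 ≤ 2 → i=0, swap data[0],data[6] → [2, 6, 6, 6, 6, 6, 6, 2, 3, 3, 2, 2]
j=7: data[7]=2 ≤ 2 → i=1, swap data[1],data[7] → [2, 2, 6, 6, 6, 6, 6, 6, 3, 3, 2, 2]
j=8: data[8]=3 > 2 → no swap
j=9: data[9]=3 > 2 → no swap
j=10: data[10]=2 ≤ 2 → i=2, swap data[2],data[10] → [2, 2, 2, 6, 6, 6, 6, 6, 3, 3, 6, 2]
(after j=10) data = [2, 2, 2, 6, 6, 6, 6, 6, 3, 3, 6, 2]

[2, 2, 2, 6, 6, 6, 6, 6, 3, 3, 6, 2]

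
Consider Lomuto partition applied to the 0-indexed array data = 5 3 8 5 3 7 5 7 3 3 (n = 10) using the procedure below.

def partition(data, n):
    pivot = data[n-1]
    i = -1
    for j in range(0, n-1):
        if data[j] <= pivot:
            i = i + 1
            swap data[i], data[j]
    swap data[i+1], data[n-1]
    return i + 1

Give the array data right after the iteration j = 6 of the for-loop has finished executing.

3 3 8 5 5 7 5 7 3 3

pivot=3, i=-1
j=0: 5>3, skip
j=1: 3≤3, i=0, swap(0,1) ⇒ 3 5 8 5 3 7 5 7 3 3
j=2: 8>3, skip
j=3: 5>3, skip
j=4: 3≤3, i=1, swap(1,4) ⇒ 3 3 8 5 5 7 5 7 3 3
j=5: 7>3, skip
j=6: 5>3, skip
(after j=6) data = 3 3 8 5 5 7 5 7 3 3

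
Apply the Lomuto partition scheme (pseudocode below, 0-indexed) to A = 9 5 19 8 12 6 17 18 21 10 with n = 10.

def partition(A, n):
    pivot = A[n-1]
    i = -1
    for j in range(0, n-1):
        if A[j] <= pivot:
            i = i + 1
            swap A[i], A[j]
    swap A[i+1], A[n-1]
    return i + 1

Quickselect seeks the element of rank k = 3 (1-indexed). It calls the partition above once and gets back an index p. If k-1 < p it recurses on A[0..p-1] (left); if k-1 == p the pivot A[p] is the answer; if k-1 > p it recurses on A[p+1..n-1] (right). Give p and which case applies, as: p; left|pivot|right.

pivot = A[9] = 10; i = -1
j=0: A[0]=9 ≤ 10 → i=0, swap A[0],A[0] (no change) → 9 5 19 8 12 6 17 18 21 10
j=1: A[1]=5 ≤ 10 → i=1, swap A[1],A[1] (no change) → 9 5 19 8 12 6 17 18 21 10
j=2: A[2]=19 > 10 → no swap
j=3: A[3]=8 ≤ 10 → i=2, swap A[2],A[3] → 9 5 8 19 12 6 17 18 21 10
j=4: A[4]=12 > 10 → no swap
j=5: A[5]=6 ≤ 10 → i=3, swap A[3],A[5] → 9 5 8 6 12 19 17 18 21 10
j=6: A[6]=17 > 10 → no swap
j=7: A[7]=18 > 10 → no swap
j=8: A[8]=21 > 10 → no swap
final swap A[4],A[9] → 9 5 8 6 10 19 17 18 21 12; return 4
p = 4; k-1 = 2 < 4 ⇒ left

4; left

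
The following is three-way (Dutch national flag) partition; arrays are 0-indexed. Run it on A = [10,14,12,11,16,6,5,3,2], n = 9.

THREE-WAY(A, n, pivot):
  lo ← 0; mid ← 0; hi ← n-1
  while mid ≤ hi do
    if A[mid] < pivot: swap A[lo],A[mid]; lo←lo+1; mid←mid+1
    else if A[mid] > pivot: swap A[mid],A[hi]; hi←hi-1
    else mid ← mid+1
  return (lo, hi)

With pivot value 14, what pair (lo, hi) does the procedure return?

lo=0 mid=0 hi=8
10<14: swap(0,0), lo=1 mid=1 ⇒ [10,14,12,11,16,6,5,3,2]
14=14: mid=2
12<14: swap(1,2), lo=2 mid=3 ⇒ [10,12,14,11,16,6,5,3,2]
11<14: swap(2,3), lo=3 mid=4 ⇒ [10,12,11,14,16,6,5,3,2]
16>14: swap(4,8), hi=7 ⇒ [10,12,11,14,2,6,5,3,16]
2<14: swap(3,4), lo=4 mid=5 ⇒ [10,12,11,2,14,6,5,3,16]
6<14: swap(4,5), lo=5 mid=6 ⇒ [10,12,11,2,6,14,5,3,16]
5<14: swap(5,6), lo=6 mid=7 ⇒ [10,12,11,2,6,5,14,3,16]
3<14: swap(6,7), lo=7 mid=8 ⇒ [10,12,11,2,6,5,3,14,16]
done. lo=7 hi=7; A=[10,12,11,2,6,5,3,14,16]

(7, 7)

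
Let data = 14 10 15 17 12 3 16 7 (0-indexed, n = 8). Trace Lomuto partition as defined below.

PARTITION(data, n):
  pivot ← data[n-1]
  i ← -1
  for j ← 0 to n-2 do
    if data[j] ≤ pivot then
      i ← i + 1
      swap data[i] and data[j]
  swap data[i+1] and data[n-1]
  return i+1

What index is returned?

pivot=7, i=-1
j=0: 14>7, skip
j=1: 10>7, skip
j=2: 15>7, skip
j=3: 17>7, skip
j=4: 12>7, skip
j=5: 3≤7, i=0, swap(0,5) ⇒ 3 10 15 17 12 14 16 7
j=6: 16>7, skip
swap(1,7) ⇒ 3 7 15 17 12 14 16 10; return 1

1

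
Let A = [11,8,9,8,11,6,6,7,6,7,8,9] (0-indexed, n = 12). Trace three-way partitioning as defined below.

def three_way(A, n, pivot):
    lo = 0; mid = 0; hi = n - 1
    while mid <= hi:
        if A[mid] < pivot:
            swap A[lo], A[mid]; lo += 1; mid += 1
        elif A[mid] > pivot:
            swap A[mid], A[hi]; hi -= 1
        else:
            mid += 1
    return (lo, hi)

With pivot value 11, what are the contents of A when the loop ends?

pivot = 11; lo=0, mid=0, hi=11
A[mid]=11=11: mid=1
A[mid]=8<11: swap A[0],A[1]; lo=1,mid=2 → [8,11,9,8,11,6,6,7,6,7,8,9]
A[mid]=9<11: swap A[1],A[2]; lo=2,mid=3 → [8,9,11,8,11,6,6,7,6,7,8,9]
A[mid]=8<11: swap A[2],A[3]; lo=3,mid=4 → [8,9,8,11,11,6,6,7,6,7,8,9]
A[mid]=11=11: mid=5
A[mid]=6<11: swap A[3],A[5]; lo=4,mid=6 → [8,9,8,6,11,11,6,7,6,7,8,9]
A[mid]=6<11: swap A[4],A[6]; lo=5,mid=7 → [8,9,8,6,6,11,11,7,6,7,8,9]
A[mid]=7<11: swap A[5],A[7]; lo=6,mid=8 → [8,9,8,6,6,7,11,11,6,7,8,9]
A[mid]=6<11: swap A[6],A[8]; lo=7,mid=9 → [8,9,8,6,6,7,6,11,11,7,8,9]
A[mid]=7<11: swap A[7],A[9]; lo=8,mid=10 → [8,9,8,6,6,7,6,7,11,11,8,9]
A[mid]=8<11: swap A[8],A[10]; lo=9,mid=11 → [8,9,8,6,6,7,6,7,8,11,11,9]
A[mid]=9<11: swap A[9],A[11]; lo=10,mid=12 → [8,9,8,6,6,7,6,7,8,9,11,11]
end: lo=10, hi=11; A = [8,9,8,6,6,7,6,7,8,9,11,11]

[8,9,8,6,6,7,6,7,8,9,11,11]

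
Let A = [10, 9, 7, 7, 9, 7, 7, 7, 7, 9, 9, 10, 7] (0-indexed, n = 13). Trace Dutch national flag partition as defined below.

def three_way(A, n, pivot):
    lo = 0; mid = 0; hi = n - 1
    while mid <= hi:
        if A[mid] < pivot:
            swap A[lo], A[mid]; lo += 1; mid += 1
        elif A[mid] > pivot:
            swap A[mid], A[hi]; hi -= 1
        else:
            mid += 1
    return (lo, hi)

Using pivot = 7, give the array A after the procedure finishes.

pivot = 7; lo=0, mid=0, hi=12
A[mid]=10>7: swap A[0],A[12]; hi=11 → [7, 9, 7, 7, 9, 7, 7, 7, 7, 9, 9, 10, 10]
A[mid]=7=7: mid=1
A[mid]=9>7: swap A[1],A[11]; hi=10 → [7, 10, 7, 7, 9, 7, 7, 7, 7, 9, 9, 9, 10]
A[mid]=10>7: swap A[1],A[10]; hi=9 → [7, 9, 7, 7, 9, 7, 7, 7, 7, 9, 10, 9, 10]
A[mid]=9>7: swap A[1],A[9]; hi=8 → [7, 9, 7, 7, 9, 7, 7, 7, 7, 9, 10, 9, 10]
A[mid]=9>7: swap A[1],A[8]; hi=7 → [7, 7, 7, 7, 9, 7, 7, 7, 9, 9, 10, 9, 10]
A[mid]=7=7: mid=2
A[mid]=7=7: mid=3
A[mid]=7=7: mid=4
A[mid]=9>7: swap A[4],A[7]; hi=6 → [7, 7, 7, 7, 7, 7, 7, 9, 9, 9, 10, 9, 10]
A[mid]=7=7: mid=5
A[mid]=7=7: mid=6
A[mid]=7=7: mid=7
end: lo=0, hi=6; A = [7, 7, 7, 7, 7, 7, 7, 9, 9, 9, 10, 9, 10]

[7, 7, 7, 7, 7, 7, 7, 9, 9, 9, 10, 9, 10]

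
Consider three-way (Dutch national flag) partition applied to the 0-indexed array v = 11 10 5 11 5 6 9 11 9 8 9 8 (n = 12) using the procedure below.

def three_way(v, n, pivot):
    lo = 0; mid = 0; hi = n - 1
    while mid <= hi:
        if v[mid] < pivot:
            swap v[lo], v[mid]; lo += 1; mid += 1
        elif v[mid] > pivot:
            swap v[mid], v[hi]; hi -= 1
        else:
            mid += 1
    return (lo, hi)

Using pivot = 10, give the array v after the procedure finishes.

lo=0 mid=0 hi=11
11>10: swap(0,11), hi=10 ⇒ 8 10 5 11 5 6 9 11 9 8 9 11
8<10: swap(0,0), lo=1 mid=1 ⇒ 8 10 5 11 5 6 9 11 9 8 9 11
10=10: mid=2
5<10: swap(1,2), lo=2 mid=3 ⇒ 8 5 10 11 5 6 9 11 9 8 9 11
11>10: swap(3,10), hi=9 ⇒ 8 5 10 9 5 6 9 11 9 8 11 11
9<10: swap(2,3), lo=3 mid=4 ⇒ 8 5 9 10 5 6 9 11 9 8 11 11
5<10: swap(3,4), lo=4 mid=5 ⇒ 8 5 9 5 10 6 9 11 9 8 11 11
6<10: swap(4,5), lo=5 mid=6 ⇒ 8 5 9 5 6 10 9 11 9 8 11 11
9<10: swap(5,6), lo=6 mid=7 ⇒ 8 5 9 5 6 9 10 11 9 8 11 11
11>10: swap(7,9), hi=8 ⇒ 8 5 9 5 6 9 10 8 9 11 11 11
8<10: swap(6,7), lo=7 mid=8 ⇒ 8 5 9 5 6 9 8 10 9 11 11 11
9<10: swap(7,8), lo=8 mid=9 ⇒ 8 5 9 5 6 9 8 9 10 11 11 11
done. lo=8 hi=8; v=8 5 9 5 6 9 8 9 10 11 11 11

8 5 9 5 6 9 8 9 10 11 11 11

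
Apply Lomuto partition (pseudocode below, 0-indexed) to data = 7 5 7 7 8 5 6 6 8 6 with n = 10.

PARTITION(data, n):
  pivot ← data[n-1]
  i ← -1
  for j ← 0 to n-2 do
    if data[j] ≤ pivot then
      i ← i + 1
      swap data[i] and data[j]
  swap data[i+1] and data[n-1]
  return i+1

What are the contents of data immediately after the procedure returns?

pivot = data[9] = 6; i = -1
j=0: data[0]=7 > 6 → no swap
j=1: data[1]=5 ≤ 6 → i=0, swap data[0],data[1] → 5 7 7 7 8 5 6 6 8 6
j=2: data[2]=7 > 6 → no swap
j=3: data[3]=7 > 6 → no swap
j=4: data[4]=8 > 6 → no swap
j=5: data[5]=5 ≤ 6 → i=1, swap data[1],data[5] → 5 5 7 7 8 7 6 6 8 6
j=6: data[6]=6 ≤ 6 → i=2, swap data[2],data[6] → 5 5 6 7 8 7 7 6 8 6
j=7: data[7]=6 ≤ 6 → i=3, swap data[3],data[7] → 5 5 6 6 8 7 7 7 8 6
j=8: data[8]=8 > 6 → no swap
final swap data[4],data[9] → 5 5 6 6 6 7 7 7 8 8; return 4

5 5 6 6 6 7 7 7 8 8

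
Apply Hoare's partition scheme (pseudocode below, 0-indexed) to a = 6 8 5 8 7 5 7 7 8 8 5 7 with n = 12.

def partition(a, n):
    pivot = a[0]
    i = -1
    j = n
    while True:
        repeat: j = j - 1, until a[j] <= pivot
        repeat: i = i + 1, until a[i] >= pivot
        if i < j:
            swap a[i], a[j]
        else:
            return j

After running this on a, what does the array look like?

pivot = a[0] = 6; i = -1, j = 12
j→10 (a[10]=5≤6), i→0 (a[0]=6≥6); i<j, swap → 5 8 5 8 7 5 7 7 8 8 6 7
j→5 (a[5]=5≤6), i→1 (a[1]=8≥6); i<j, swap → 5 5 5 8 7 8 7 7 8 8 6 7
j→2, i→3; i≥j, return j=2. a = 5 5 5 8 7 8 7 7 8 8 6 7

5 5 5 8 7 8 7 7 8 8 6 7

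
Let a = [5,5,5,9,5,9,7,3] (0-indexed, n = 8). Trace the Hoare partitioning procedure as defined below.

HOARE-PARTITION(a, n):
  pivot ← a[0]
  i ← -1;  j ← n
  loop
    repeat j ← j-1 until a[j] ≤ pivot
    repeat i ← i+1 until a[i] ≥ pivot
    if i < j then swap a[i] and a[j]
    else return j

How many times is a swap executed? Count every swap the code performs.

2

pivot = a[0] = 5; i = -1, j = 8
j→7 (a[7]=3≤5), i→0 (a[0]=5≥5); i<j, swap → [3,5,5,9,5,9,7,5]
j→4 (a[4]=5≤5), i→1 (a[1]=5≥5); i<j, swap → [3,5,5,9,5,9,7,5]
j→2, i→2; i≥j, return j=2. a = [3,5,5,9,5,9,7,5]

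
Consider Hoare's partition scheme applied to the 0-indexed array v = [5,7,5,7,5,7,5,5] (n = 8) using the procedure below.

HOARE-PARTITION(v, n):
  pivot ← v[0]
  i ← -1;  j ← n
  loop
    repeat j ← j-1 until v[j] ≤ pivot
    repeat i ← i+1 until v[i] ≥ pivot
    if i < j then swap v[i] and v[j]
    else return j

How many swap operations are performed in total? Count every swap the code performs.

pivot = v[0] = 5; i = -1, j = 8
j→7 (v[7]=5≤5), i→0 (v[0]=5≥5); i<j, swap → [5,7,5,7,5,7,5,5]
j→6 (v[6]=5≤5), i→1 (v[1]=7≥5); i<j, swap → [5,5,5,7,5,7,7,5]
j→4 (v[4]=5≤5), i→2 (v[2]=5≥5); i<j, swap → [5,5,5,7,5,7,7,5]
j→2, i→3; i≥j, return j=2. v = [5,5,5,7,5,7,7,5]

3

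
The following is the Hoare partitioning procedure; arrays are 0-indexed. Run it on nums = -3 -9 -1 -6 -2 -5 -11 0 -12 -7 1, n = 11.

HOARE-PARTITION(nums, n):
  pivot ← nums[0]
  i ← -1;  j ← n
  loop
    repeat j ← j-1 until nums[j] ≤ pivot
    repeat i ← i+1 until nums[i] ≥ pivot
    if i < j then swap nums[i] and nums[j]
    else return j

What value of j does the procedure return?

pivot = nums[0] = -3; i = -1, j = 11
j→9 (nums[9]=-7≤-3), i→0 (nums[0]=-3≥-3); i<j, swap → -7 -9 -1 -6 -2 -5 -11 0 -12 -3 1
j→8 (nums[8]=-12≤-3), i→2 (nums[2]=-1≥-3); i<j, swap → -7 -9 -12 -6 -2 -5 -11 0 -1 -3 1
j→6 (nums[6]=-11≤-3), i→4 (nums[4]=-2≥-3); i<j, swap → -7 -9 -12 -6 -11 -5 -2 0 -1 -3 1
j→5, i→6; i≥j, return j=5. nums = -7 -9 -12 -6 -11 -5 -2 0 -1 -3 1

5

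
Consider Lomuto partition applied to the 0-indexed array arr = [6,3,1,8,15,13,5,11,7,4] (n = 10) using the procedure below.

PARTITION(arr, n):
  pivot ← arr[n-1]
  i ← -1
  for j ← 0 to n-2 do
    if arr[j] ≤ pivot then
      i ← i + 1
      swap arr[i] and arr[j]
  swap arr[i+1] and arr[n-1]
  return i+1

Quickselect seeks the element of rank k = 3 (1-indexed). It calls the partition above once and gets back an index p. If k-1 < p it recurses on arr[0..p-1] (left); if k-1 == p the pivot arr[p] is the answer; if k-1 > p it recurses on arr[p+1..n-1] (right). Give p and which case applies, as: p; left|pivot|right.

2; pivot

pivot = arr[9] = 4; i = -1
j=0: arr[0]=6 > 4 → no swap
j=1: arr[1]=3 ≤ 4 → i=0, swap arr[0],arr[1] → [3,6,1,8,15,13,5,11,7,4]
j=2: arr[2]=1 ≤ 4 → i=1, swap arr[1],arr[2] → [3,1,6,8,15,13,5,11,7,4]
j=3: arr[3]=8 > 4 → no swap
j=4: arr[4]=15 > 4 → no swap
j=5: arr[5]=13 > 4 → no swap
j=6: arr[6]=5 > 4 → no swap
j=7: arr[7]=11 > 4 → no swap
j=8: arr[8]=7 > 4 → no swap
final swap arr[2],arr[9] → [3,1,4,8,15,13,5,11,7,6]; return 2
p = 2; k-1 = 2 == 2 ⇒ pivot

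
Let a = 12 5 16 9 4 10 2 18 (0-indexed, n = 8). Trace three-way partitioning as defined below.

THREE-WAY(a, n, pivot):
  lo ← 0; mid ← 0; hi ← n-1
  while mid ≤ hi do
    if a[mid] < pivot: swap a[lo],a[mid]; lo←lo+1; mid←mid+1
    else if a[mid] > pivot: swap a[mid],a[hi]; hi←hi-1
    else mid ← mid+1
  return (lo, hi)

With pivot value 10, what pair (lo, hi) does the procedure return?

pivot = 10; lo=0, mid=0, hi=7
a[mid]=12>10: swap a[0],a[7]; hi=6 → 18 5 16 9 4 10 2 12
a[mid]=18>10: swap a[0],a[6]; hi=5 → 2 5 16 9 4 10 18 12
a[mid]=2<10: swap a[0],a[0]; lo=1,mid=1 → 2 5 16 9 4 10 18 12
a[mid]=5<10: swap a[1],a[1]; lo=2,mid=2 → 2 5 16 9 4 10 18 12
a[mid]=16>10: swap a[2],a[5]; hi=4 → 2 5 10 9 4 16 18 12
a[mid]=10=10: mid=3
a[mid]=9<10: swap a[2],a[3]; lo=3,mid=4 → 2 5 9 10 4 16 18 12
a[mid]=4<10: swap a[3],a[4]; lo=4,mid=5 → 2 5 9 4 10 16 18 12
end: lo=4, hi=4; a = 2 5 9 4 10 16 18 12

(4, 4)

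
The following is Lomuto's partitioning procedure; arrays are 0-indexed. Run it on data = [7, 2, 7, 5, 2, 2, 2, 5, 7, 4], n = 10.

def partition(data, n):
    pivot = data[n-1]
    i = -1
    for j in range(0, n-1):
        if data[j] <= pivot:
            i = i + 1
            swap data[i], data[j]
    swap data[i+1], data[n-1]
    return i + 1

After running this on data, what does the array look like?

pivot = data[9] = 4; i = -1
j=0: data[0]=7 > 4 → no swap
j=1: data[1]=2 ≤ 4 → i=0, swap data[0],data[1] → [2, 7, 7, 5, 2, 2, 2, 5, 7, 4]
j=2: data[2]=7 > 4 → no swap
j=3: data[3]=5 > 4 → no swap
j=4: data[4]=2 ≤ 4 → i=1, swap data[1],data[4] → [2, 2, 7, 5, 7, 2, 2, 5, 7, 4]
j=5: data[5]=2 ≤ 4 → i=2, swap data[2],data[5] → [2, 2, 2, 5, 7, 7, 2, 5, 7, 4]
j=6: data[6]=2 ≤ 4 → i=3, swap data[3],data[6] → [2, 2, 2, 2, 7, 7, 5, 5, 7, 4]
j=7: data[7]=5 > 4 → no swap
j=8: data[8]=7 > 4 → no swap
final swap data[4],data[9] → [2, 2, 2, 2, 4, 7, 5, 5, 7, 7]; return 4

[2, 2, 2, 2, 4, 7, 5, 5, 7, 7]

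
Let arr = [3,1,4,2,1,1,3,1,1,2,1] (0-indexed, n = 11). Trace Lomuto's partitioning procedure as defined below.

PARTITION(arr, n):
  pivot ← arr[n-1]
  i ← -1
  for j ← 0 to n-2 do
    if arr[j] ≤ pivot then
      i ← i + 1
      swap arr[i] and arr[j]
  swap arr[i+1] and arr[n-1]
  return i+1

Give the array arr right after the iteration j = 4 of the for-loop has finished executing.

[1,1,4,2,3,1,3,1,1,2,1]

pivot = arr[10] = 1; i = -1
j=0: arr[0]=3 > 1 → no swap
j=1: arr[1]=1 ≤ 1 → i=0, swap arr[0],arr[1] → [1,3,4,2,1,1,3,1,1,2,1]
j=2: arr[2]=4 > 1 → no swap
j=3: arr[3]=2 > 1 → no swap
j=4: arr[4]=1 ≤ 1 → i=1, swap arr[1],arr[4] → [1,1,4,2,3,1,3,1,1,2,1]
(after j=4) arr = [1,1,4,2,3,1,3,1,1,2,1]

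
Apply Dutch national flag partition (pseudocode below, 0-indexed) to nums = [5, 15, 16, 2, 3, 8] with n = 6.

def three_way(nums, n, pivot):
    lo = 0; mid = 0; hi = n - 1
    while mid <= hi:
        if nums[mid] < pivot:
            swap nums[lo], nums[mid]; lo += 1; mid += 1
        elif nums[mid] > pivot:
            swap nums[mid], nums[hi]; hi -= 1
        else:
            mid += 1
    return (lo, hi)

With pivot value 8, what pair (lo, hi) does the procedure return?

(3, 3)

pivot = 8; lo=0, mid=0, hi=5
nums[mid]=5<8: swap nums[0],nums[0]; lo=1,mid=1 → [5, 15, 16, 2, 3, 8]
nums[mid]=15>8: swap nums[1],nums[5]; hi=4 → [5, 8, 16, 2, 3, 15]
nums[mid]=8=8: mid=2
nums[mid]=16>8: swap nums[2],nums[4]; hi=3 → [5, 8, 3, 2, 16, 15]
nums[mid]=3<8: swap nums[1],nums[2]; lo=2,mid=3 → [5, 3, 8, 2, 16, 15]
nums[mid]=2<8: swap nums[2],nums[3]; lo=3,mid=4 → [5, 3, 2, 8, 16, 15]
end: lo=3, hi=3; nums = [5, 3, 2, 8, 16, 15]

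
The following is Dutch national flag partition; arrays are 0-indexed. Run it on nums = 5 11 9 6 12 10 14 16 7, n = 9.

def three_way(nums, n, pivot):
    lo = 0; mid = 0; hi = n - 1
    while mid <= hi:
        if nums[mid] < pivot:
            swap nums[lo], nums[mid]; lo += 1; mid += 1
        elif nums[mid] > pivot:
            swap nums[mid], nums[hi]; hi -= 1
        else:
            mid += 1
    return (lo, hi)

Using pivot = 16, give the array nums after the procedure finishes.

5 11 9 6 12 10 14 7 16

lo=0 mid=0 hi=8
5<16: swap(0,0), lo=1 mid=1 ⇒ 5 11 9 6 12 10 14 16 7
11<16: swap(1,1), lo=2 mid=2 ⇒ 5 11 9 6 12 10 14 16 7
9<16: swap(2,2), lo=3 mid=3 ⇒ 5 11 9 6 12 10 14 16 7
6<16: swap(3,3), lo=4 mid=4 ⇒ 5 11 9 6 12 10 14 16 7
12<16: swap(4,4), lo=5 mid=5 ⇒ 5 11 9 6 12 10 14 16 7
10<16: swap(5,5), lo=6 mid=6 ⇒ 5 11 9 6 12 10 14 16 7
14<16: swap(6,6), lo=7 mid=7 ⇒ 5 11 9 6 12 10 14 16 7
16=16: mid=8
7<16: swap(7,8), lo=8 mid=9 ⇒ 5 11 9 6 12 10 14 7 16
done. lo=8 hi=8; nums=5 11 9 6 12 10 14 7 16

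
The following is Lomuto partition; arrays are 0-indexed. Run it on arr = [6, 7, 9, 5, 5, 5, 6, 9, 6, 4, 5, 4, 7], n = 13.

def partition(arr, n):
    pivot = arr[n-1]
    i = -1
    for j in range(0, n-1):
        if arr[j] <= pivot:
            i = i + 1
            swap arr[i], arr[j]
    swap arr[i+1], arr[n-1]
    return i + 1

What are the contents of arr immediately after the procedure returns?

[6, 7, 5, 5, 5, 6, 6, 4, 5, 4, 7, 9, 9]

pivot=7, i=-1
j=0: 6≤7, i=0, swap(0,0) ⇒ [6, 7, 9, 5, 5, 5, 6, 9, 6, 4, 5, 4, 7]
j=1: 7≤7, i=1, swap(1,1) ⇒ [6, 7, 9, 5, 5, 5, 6, 9, 6, 4, 5, 4, 7]
j=2: 9>7, skip
j=3: 5≤7, i=2, swap(2,3) ⇒ [6, 7, 5, 9, 5, 5, 6, 9, 6, 4, 5, 4, 7]
j=4: 5≤7, i=3, swap(3,4) ⇒ [6, 7, 5, 5, 9, 5, 6, 9, 6, 4, 5, 4, 7]
j=5: 5≤7, i=4, swap(4,5) ⇒ [6, 7, 5, 5, 5, 9, 6, 9, 6, 4, 5, 4, 7]
j=6: 6≤7, i=5, swap(5,6) ⇒ [6, 7, 5, 5, 5, 6, 9, 9, 6, 4, 5, 4, 7]
j=7: 9>7, skip
j=8: 6≤7, i=6, swap(6,8) ⇒ [6, 7, 5, 5, 5, 6, 6, 9, 9, 4, 5, 4, 7]
j=9: 4≤7, i=7, swap(7,9) ⇒ [6, 7, 5, 5, 5, 6, 6, 4, 9, 9, 5, 4, 7]
j=10: 5≤7, i=8, swap(8,10) ⇒ [6, 7, 5, 5, 5, 6, 6, 4, 5, 9, 9, 4, 7]
j=11: 4≤7, i=9, swap(9,11) ⇒ [6, 7, 5, 5, 5, 6, 6, 4, 5, 4, 9, 9, 7]
swap(10,12) ⇒ [6, 7, 5, 5, 5, 6, 6, 4, 5, 4, 7, 9, 9]; return 10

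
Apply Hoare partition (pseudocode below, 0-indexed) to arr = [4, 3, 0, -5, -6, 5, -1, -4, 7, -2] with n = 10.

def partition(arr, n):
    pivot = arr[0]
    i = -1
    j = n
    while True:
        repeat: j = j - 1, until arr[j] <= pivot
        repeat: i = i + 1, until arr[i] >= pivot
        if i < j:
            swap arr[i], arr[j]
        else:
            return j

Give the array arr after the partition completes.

pivot = arr[0] = 4; i = -1, j = 10
j→9 (arr[9]=-2≤4), i→0 (arr[0]=4≥4); i<j, swap → [-2, 3, 0, -5, -6, 5, -1, -4, 7, 4]
j→7 (arr[7]=-4≤4), i→5 (arr[5]=5≥4); i<j, swap → [-2, 3, 0, -5, -6, -4, -1, 5, 7, 4]
j→6, i→7; i≥j, return j=6. arr = [-2, 3, 0, -5, -6, -4, -1, 5, 7, 4]

[-2, 3, 0, -5, -6, -4, -1, 5, 7, 4]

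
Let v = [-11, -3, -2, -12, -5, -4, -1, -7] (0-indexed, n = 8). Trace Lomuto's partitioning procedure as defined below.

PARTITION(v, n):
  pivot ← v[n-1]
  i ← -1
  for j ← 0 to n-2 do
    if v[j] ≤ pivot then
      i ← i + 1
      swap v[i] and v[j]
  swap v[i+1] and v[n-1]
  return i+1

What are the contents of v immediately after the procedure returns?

pivot=-7, i=-1
j=0: -11≤-7, i=0, swap(0,0) ⇒ [-11, -3, -2, -12, -5, -4, -1, -7]
j=1: -3>-7, skip
j=2: -2>-7, skip
j=3: -12≤-7, i=1, swap(1,3) ⇒ [-11, -12, -2, -3, -5, -4, -1, -7]
j=4: -5>-7, skip
j=5: -4>-7, skip
j=6: -1>-7, skip
swap(2,7) ⇒ [-11, -12, -7, -3, -5, -4, -1, -2]; return 2

[-11, -12, -7, -3, -5, -4, -1, -2]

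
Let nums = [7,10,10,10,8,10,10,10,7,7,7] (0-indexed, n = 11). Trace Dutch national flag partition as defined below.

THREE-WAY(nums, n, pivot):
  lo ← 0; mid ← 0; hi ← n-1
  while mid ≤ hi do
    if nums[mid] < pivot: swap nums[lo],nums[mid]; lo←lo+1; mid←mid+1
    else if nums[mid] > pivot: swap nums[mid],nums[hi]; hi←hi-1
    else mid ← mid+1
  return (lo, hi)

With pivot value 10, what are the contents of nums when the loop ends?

pivot = 10; lo=0, mid=0, hi=10
nums[mid]=7<10: swap nums[0],nums[0]; lo=1,mid=1 → [7,10,10,10,8,10,10,10,7,7,7]
nums[mid]=10=10: mid=2
nums[mid]=10=10: mid=3
nums[mid]=10=10: mid=4
nums[mid]=8<10: swap nums[1],nums[4]; lo=2,mid=5 → [7,8,10,10,10,10,10,10,7,7,7]
nums[mid]=10=10: mid=6
nums[mid]=10=10: mid=7
nums[mid]=10=10: mid=8
nums[mid]=7<10: swap nums[2],nums[8]; lo=3,mid=9 → [7,8,7,10,10,10,10,10,10,7,7]
nums[mid]=7<10: swap nums[3],nums[9]; lo=4,mid=10 → [7,8,7,7,10,10,10,10,10,10,7]
nums[mid]=7<10: swap nums[4],nums[10]; lo=5,mid=11 → [7,8,7,7,7,10,10,10,10,10,10]
end: lo=5, hi=10; nums = [7,8,7,7,7,10,10,10,10,10,10]

[7,8,7,7,7,10,10,10,10,10,10]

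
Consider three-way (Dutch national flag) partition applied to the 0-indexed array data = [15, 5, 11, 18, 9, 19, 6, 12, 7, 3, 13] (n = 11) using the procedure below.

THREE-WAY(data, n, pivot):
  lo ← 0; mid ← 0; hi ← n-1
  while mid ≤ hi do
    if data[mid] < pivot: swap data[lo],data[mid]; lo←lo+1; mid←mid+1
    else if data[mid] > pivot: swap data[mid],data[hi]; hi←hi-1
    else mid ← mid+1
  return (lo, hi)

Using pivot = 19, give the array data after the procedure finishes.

pivot = 19; lo=0, mid=0, hi=10
data[mid]=15<19: swap data[0],data[0]; lo=1,mid=1 → [15, 5, 11, 18, 9, 19, 6, 12, 7, 3, 13]
data[mid]=5<19: swap data[1],data[1]; lo=2,mid=2 → [15, 5, 11, 18, 9, 19, 6, 12, 7, 3, 13]
data[mid]=11<19: swap data[2],data[2]; lo=3,mid=3 → [15, 5, 11, 18, 9, 19, 6, 12, 7, 3, 13]
data[mid]=18<19: swap data[3],data[3]; lo=4,mid=4 → [15, 5, 11, 18, 9, 19, 6, 12, 7, 3, 13]
data[mid]=9<19: swap data[4],data[4]; lo=5,mid=5 → [15, 5, 11, 18, 9, 19, 6, 12, 7, 3, 13]
data[mid]=19=19: mid=6
data[mid]=6<19: swap data[5],data[6]; lo=6,mid=7 → [15, 5, 11, 18, 9, 6, 19, 12, 7, 3, 13]
data[mid]=12<19: swap data[6],data[7]; lo=7,mid=8 → [15, 5, 11, 18, 9, 6, 12, 19, 7, 3, 13]
data[mid]=7<19: swap data[7],data[8]; lo=8,mid=9 → [15, 5, 11, 18, 9, 6, 12, 7, 19, 3, 13]
data[mid]=3<19: swap data[8],data[9]; lo=9,mid=10 → [15, 5, 11, 18, 9, 6, 12, 7, 3, 19, 13]
data[mid]=13<19: swap data[9],data[10]; lo=10,mid=11 → [15, 5, 11, 18, 9, 6, 12, 7, 3, 13, 19]
end: lo=10, hi=10; data = [15, 5, 11, 18, 9, 6, 12, 7, 3, 13, 19]

[15, 5, 11, 18, 9, 6, 12, 7, 3, 13, 19]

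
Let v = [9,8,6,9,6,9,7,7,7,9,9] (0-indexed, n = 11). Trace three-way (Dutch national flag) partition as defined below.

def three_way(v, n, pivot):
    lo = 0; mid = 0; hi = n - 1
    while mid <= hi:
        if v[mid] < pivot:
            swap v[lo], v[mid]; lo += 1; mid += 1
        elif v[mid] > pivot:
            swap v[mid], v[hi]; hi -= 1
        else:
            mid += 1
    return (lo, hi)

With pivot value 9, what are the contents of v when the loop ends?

[8,6,6,7,7,7,9,9,9,9,9]

pivot = 9; lo=0, mid=0, hi=10
v[mid]=9=9: mid=1
v[mid]=8<9: swap v[0],v[1]; lo=1,mid=2 → [8,9,6,9,6,9,7,7,7,9,9]
v[mid]=6<9: swap v[1],v[2]; lo=2,mid=3 → [8,6,9,9,6,9,7,7,7,9,9]
v[mid]=9=9: mid=4
v[mid]=6<9: swap v[2],v[4]; lo=3,mid=5 → [8,6,6,9,9,9,7,7,7,9,9]
v[mid]=9=9: mid=6
v[mid]=7<9: swap v[3],v[6]; lo=4,mid=7 → [8,6,6,7,9,9,9,7,7,9,9]
v[mid]=7<9: swap v[4],v[7]; lo=5,mid=8 → [8,6,6,7,7,9,9,9,7,9,9]
v[mid]=7<9: swap v[5],v[8]; lo=6,mid=9 → [8,6,6,7,7,7,9,9,9,9,9]
v[mid]=9=9: mid=10
v[mid]=9=9: mid=11
end: lo=6, hi=10; v = [8,6,6,7,7,7,9,9,9,9,9]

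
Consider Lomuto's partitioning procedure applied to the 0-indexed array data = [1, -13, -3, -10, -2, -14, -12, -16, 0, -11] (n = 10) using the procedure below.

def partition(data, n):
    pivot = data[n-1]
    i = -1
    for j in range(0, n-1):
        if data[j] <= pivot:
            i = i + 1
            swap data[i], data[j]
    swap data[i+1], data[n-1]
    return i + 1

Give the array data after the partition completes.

[-13, -14, -12, -16, -11, 1, -3, -10, 0, -2]

pivot = data[9] = -11; i = -1
j=0: data[0]=1 > -11 → no swap
j=1: data[1]=-13 ≤ -11 → i=0, swap data[0],data[1] → [-13, 1, -3, -10, -2, -14, -12, -16, 0, -11]
j=2: data[2]=-3 > -11 → no swap
j=3: data[3]=-10 > -11 → no swap
j=4: data[4]=-2 > -11 → no swap
j=5: data[5]=-14 ≤ -11 → i=1, swap data[1],data[5] → [-13, -14, -3, -10, -2, 1, -12, -16, 0, -11]
j=6: data[6]=-12 ≤ -11 → i=2, swap data[2],data[6] → [-13, -14, -12, -10, -2, 1, -3, -16, 0, -11]
j=7: data[7]=-16 ≤ -11 → i=3, swap data[3],data[7] → [-13, -14, -12, -16, -2, 1, -3, -10, 0, -11]
j=8: data[8]=0 > -11 → no swap
final swap data[4],data[9] → [-13, -14, -12, -16, -11, 1, -3, -10, 0, -2]; return 4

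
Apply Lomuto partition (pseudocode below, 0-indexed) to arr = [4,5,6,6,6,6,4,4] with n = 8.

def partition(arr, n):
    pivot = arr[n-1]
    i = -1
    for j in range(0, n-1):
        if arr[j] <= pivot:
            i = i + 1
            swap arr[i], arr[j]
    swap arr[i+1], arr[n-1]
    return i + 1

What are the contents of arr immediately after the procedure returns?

[4,4,4,6,6,6,5,6]

pivot = arr[7] = 4; i = -1
j=0: arr[0]=4 ≤ 4 → i=0, swap arr[0],arr[0] (no change) → [4,5,6,6,6,6,4,4]
j=1: arr[1]=5 > 4 → no swap
j=2: arr[2]=6 > 4 → no swap
j=3: arr[3]=6 > 4 → no swap
j=4: arr[4]=6 > 4 → no swap
j=5: arr[5]=6 > 4 → no swap
j=6: arr[6]=4 ≤ 4 → i=1, swap arr[1],arr[6] → [4,4,6,6,6,6,5,4]
final swap arr[2],arr[7] → [4,4,4,6,6,6,5,6]; return 2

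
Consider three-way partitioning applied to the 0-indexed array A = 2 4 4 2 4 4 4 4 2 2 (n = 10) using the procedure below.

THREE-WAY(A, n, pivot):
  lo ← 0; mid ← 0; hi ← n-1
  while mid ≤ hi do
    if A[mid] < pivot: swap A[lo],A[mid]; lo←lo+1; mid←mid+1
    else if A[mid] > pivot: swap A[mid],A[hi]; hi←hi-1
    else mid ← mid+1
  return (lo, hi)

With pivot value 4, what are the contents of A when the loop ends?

pivot = 4; lo=0, mid=0, hi=9
A[mid]=2<4: swap A[0],A[0]; lo=1,mid=1 → 2 4 4 2 4 4 4 4 2 2
A[mid]=4=4: mid=2
A[mid]=4=4: mid=3
A[mid]=2<4: swap A[1],A[3]; lo=2,mid=4 → 2 2 4 4 4 4 4 4 2 2
A[mid]=4=4: mid=5
A[mid]=4=4: mid=6
A[mid]=4=4: mid=7
A[mid]=4=4: mid=8
A[mid]=2<4: swap A[2],A[8]; lo=3,mid=9 → 2 2 2 4 4 4 4 4 4 2
A[mid]=2<4: swap A[3],A[9]; lo=4,mid=10 → 2 2 2 2 4 4 4 4 4 4
end: lo=4, hi=9; A = 2 2 2 2 4 4 4 4 4 4

2 2 2 2 4 4 4 4 4 4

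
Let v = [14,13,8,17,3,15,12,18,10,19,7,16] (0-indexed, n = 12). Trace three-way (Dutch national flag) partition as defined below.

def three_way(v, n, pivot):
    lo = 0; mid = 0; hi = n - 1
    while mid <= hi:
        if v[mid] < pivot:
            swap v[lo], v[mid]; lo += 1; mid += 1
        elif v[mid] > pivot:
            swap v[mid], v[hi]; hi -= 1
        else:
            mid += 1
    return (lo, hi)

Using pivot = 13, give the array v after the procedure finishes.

pivot = 13; lo=0, mid=0, hi=11
v[mid]=14>13: swap v[0],v[11]; hi=10 → [16,13,8,17,3,15,12,18,10,19,7,14]
v[mid]=16>13: swap v[0],v[10]; hi=9 → [7,13,8,17,3,15,12,18,10,19,16,14]
v[mid]=7<13: swap v[0],v[0]; lo=1,mid=1 → [7,13,8,17,3,15,12,18,10,19,16,14]
v[mid]=13=13: mid=2
v[mid]=8<13: swap v[1],v[2]; lo=2,mid=3 → [7,8,13,17,3,15,12,18,10,19,16,14]
v[mid]=17>13: swap v[3],v[9]; hi=8 → [7,8,13,19,3,15,12,18,10,17,16,14]
v[mid]=19>13: swap v[3],v[8]; hi=7 → [7,8,13,10,3,15,12,18,19,17,16,14]
v[mid]=10<13: swap v[2],v[3]; lo=3,mid=4 → [7,8,10,13,3,15,12,18,19,17,16,14]
v[mid]=3<13: swap v[3],v[4]; lo=4,mid=5 → [7,8,10,3,13,15,12,18,19,17,16,14]
v[mid]=15>13: swap v[5],v[7]; hi=6 → [7,8,10,3,13,18,12,15,19,17,16,14]
v[mid]=18>13: swap v[5],v[6]; hi=5 → [7,8,10,3,13,12,18,15,19,17,16,14]
v[mid]=12<13: swap v[4],v[5]; lo=5,mid=6 → [7,8,10,3,12,13,18,15,19,17,16,14]
end: lo=5, hi=5; v = [7,8,10,3,12,13,18,15,19,17,16,14]

[7,8,10,3,12,13,18,15,19,17,16,14]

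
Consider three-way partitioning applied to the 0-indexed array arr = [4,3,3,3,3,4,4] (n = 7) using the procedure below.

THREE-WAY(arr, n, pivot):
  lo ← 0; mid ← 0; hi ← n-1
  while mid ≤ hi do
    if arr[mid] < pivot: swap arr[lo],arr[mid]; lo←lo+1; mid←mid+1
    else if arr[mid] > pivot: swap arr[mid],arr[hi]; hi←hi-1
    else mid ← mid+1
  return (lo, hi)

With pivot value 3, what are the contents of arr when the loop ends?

[3,3,3,3,4,4,4]

pivot = 3; lo=0, mid=0, hi=6
arr[mid]=4>3: swap arr[0],arr[6]; hi=5 → [4,3,3,3,3,4,4]
arr[mid]=4>3: swap arr[0],arr[5]; hi=4 → [4,3,3,3,3,4,4]
arr[mid]=4>3: swap arr[0],arr[4]; hi=3 → [3,3,3,3,4,4,4]
arr[mid]=3=3: mid=1
arr[mid]=3=3: mid=2
arr[mid]=3=3: mid=3
arr[mid]=3=3: mid=4
end: lo=0, hi=3; arr = [3,3,3,3,4,4,4]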